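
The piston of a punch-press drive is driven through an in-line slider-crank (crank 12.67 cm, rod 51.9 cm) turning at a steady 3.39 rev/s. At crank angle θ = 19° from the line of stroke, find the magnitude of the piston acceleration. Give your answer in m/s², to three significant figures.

ω = 2π·3.39 = 21.3 rad/s
x(θ) = r cosθ + √(L² − r² sin²θ); with ω constant, a = ω²·d²x/dθ².
d²x/dθ² = −r cosθ − r²(cos2θ)/√u − r⁴ sin²2θ/(4u^{3/2}),  u = L² − r² sin²θ = 0.267659 m².
Substituting r = 0.1267 m, L = 0.519 m, θ = 19°: d²x/dθ² = -0.14442 m.
a = ω²·d²x/dθ² = (21.3)²·(-0.14442) = -65.524 m/s²;  |a| = 65.524 m/s².

65.5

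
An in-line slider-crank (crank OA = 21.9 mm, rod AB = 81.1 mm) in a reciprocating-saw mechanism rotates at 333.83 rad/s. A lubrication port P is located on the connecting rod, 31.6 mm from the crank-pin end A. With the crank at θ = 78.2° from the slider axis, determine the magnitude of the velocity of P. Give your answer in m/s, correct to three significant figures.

7.37

ω = 333.8 rad/s.  Crank-pin speed |V_A| = rω = 7.3109 m/s, perpendicular to OA.
Rod angle: sinφ = −(r/L) sinθ ⇒ φ = -15.327°; ω_rod = −rω cosθ/√(L²−r²sin²θ) = -19.114 rad/s.
V_P = V_A + ω_rod × AP, with AP = 0.0316 m along the rod.
Components: V_Px = −rω sinθ − a·ω_rod·sinφ = -7.316 m/s;  V_Py = rω cosθ + a·ω_rod·cosφ = +0.91251 m/s.
|V_P| = √(V_Px² + V_Py²) = 7.3727 m/s.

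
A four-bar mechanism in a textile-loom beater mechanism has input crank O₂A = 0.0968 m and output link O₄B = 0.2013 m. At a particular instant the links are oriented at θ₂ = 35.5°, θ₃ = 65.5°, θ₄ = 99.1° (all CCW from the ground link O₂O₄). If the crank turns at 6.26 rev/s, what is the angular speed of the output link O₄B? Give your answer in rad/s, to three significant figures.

ω₂ = 39.33 rad/s (from 6.26 rev/s).
Differentiating the loop-closure r₂e^{iθ₂}+r₃e^{iθ₃}=r₁+r₄e^{iθ₄} gives r₂ω₂e^{iθ₂}+r₃ω₃e^{iθ₃}=r₄ω₄e^{iθ₄}.
Eliminating the other unknown: ω₄ = r₂ω₂ sin(θ₂−θ₃) / [r₄ sin(θ₄−θ₃)].
Numerator sine = -0.50000; denominator sine = +0.55339.
Result = 0.0968·39.33·(-0.50000) / (0.2013·(+0.55339)) = -17.089 rad/s; magnitude 17.089 rad/s.

17.1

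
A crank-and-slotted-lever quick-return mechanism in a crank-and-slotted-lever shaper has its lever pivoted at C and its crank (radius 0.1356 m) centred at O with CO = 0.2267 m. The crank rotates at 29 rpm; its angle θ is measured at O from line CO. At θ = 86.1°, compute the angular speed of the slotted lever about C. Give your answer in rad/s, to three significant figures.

ω = 3.037 rad/s (from 29 rpm).
Crank pin A relative to C: A = (d + r cosθ, r sinθ); lever angle φ = atan2(r sinθ, d + r cosθ).
Differentiating tanφ: φ̇ = rω(d cosθ + r)/(d² + r² + 2dr cosθ).
d² + r² + 2dr cosθ = |CA|² = 0.0739619 m²;  d cosθ + r = +0.15102 m.
|ω_lever| = |0.1356·3.037·+0.15102| / 0.0739619 = 0.84083 rad/s.

0.841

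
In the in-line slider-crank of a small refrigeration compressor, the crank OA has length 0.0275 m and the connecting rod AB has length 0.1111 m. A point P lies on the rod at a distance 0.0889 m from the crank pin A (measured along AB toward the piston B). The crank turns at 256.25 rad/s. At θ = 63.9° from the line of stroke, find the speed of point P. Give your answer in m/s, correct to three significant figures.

ω = 256.2 rad/s.  Crank-pin speed |V_A| = rω = 7.0469 m/s, perpendicular to OA.
Rod angle: sinφ = −(r/L) sinθ ⇒ φ = -12.843°; ω_rod = −rω cosθ/√(L²−r²sin²θ) = -28.621 rad/s.
V_P = V_A + ω_rod × AP, with AP = 0.0889 m along the rod.
Components: V_Px = −rω sinθ − a·ω_rod·sinφ = -6.8939 m/s;  V_Py = rω cosθ + a·ω_rod·cosφ = +0.61948 m/s.
|V_P| = √(V_Px² + V_Py²) = 6.9216 m/s.

6.92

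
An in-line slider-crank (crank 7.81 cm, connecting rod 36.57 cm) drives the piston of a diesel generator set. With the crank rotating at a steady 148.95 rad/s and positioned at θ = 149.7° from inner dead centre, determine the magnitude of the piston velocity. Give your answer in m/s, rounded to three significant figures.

4.78

ω = 148.9 rad/s
For an in-line slider-crank, x = r cosθ + √(L² − r² sin²θ), so v = −rω sinθ·[1 + r cosθ/√(L² − r² sin²θ)].
With r = 0.0781 m, L = 0.3657 m, θ = 149.7°: √(L² − r² sin²θ) = 0.36357 m.
v = −0.0781·148.9·0.50453·[1 + 0.0781·-0.86340/0.36357] = -4.7806 m/s.
|v| = 4.7806 m/s.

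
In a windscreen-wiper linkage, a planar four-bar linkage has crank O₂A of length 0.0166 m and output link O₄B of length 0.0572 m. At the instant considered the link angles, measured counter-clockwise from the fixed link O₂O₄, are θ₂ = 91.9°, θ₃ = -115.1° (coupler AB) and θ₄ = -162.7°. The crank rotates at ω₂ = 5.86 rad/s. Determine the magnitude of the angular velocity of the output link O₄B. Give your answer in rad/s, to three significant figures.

1.05

ω₂ = 5.86 rad/s
Differentiating the loop-closure r₂e^{iθ₂}+r₃e^{iθ₃}=r₁+r₄e^{iθ₄} gives r₂ω₂e^{iθ₂}+r₃ω₃e^{iθ₃}=r₄ω₄e^{iθ₄}.
Eliminating the other unknown: ω₄ = r₂ω₂ sin(θ₂−θ₃) / [r₄ sin(θ₄−θ₃)].
Numerator sine = -0.45399; denominator sine = -0.73846.
Result = 0.0166·5.86·(-0.45399) / (0.0572·(-0.73846)) = +1.0455 rad/s; magnitude 1.0455 rad/s.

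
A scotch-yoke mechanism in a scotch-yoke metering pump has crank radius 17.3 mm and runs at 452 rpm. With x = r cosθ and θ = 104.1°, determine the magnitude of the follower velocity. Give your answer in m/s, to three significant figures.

0.794

ω = 47.33 rad/s (from 452 rpm).
x = r cosθ ⇒ ẋ = −rω sinθ.
|v| = rω|sinθ| = 0.0173·47.33·|sin 104.1°| = 0.7942 m/s.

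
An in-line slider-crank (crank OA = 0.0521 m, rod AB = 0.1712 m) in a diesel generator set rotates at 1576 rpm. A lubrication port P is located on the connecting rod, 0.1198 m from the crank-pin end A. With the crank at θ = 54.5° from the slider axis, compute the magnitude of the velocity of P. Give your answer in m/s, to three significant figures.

8.03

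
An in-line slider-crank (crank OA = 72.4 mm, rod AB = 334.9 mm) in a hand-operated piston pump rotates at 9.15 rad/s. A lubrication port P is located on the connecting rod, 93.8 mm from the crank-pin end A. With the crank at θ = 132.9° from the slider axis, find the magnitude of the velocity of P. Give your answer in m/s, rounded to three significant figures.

ω = 9.15 rad/s.  Crank-pin speed |V_A| = rω = 0.66246 m/s, perpendicular to OA.
Rod angle: sinφ = −(r/L) sinθ ⇒ φ = -9.112°; ω_rod = −rω cosθ/√(L²−r²sin²θ) = +1.3637 rad/s.
V_P = V_A + ω_rod × AP, with AP = 0.0938 m along the rod.
Components: V_Px = −rω sinθ − a·ω_rod·sinφ = -0.46502 m/s;  V_Py = rω cosθ + a·ω_rod·cosφ = -0.32465 m/s.
|V_P| = √(V_Px² + V_Py²) = 0.56713 m/s.

0.567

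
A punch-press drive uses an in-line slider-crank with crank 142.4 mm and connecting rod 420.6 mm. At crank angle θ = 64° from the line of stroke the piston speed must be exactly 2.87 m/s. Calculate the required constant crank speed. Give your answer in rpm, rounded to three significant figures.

185

For an in-line slider-crank, |v_piston| = rω|sinθ|·[1 + r cosθ/√(L² − r² sin²θ)].
With r = 0.1424 m, L = 0.4206 m, θ = 64°: the bracketed kinematic factor |dx/dθ| = 0.14793 m.
ω = v/|dx/dθ| = 2.87/0.14793 = 19.401 rad/s.
N = 60ω/(2π) = 185.27 rpm.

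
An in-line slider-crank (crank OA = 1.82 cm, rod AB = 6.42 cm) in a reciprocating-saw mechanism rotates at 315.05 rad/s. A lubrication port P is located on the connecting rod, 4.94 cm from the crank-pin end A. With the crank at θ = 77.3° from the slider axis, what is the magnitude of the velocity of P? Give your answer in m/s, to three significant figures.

5.88

ω = 315.1 rad/s.  Crank-pin speed |V_A| = rω = 5.7339 m/s, perpendicular to OA.
Rod angle: sinφ = −(r/L) sinθ ⇒ φ = -16.055°; ω_rod = −rω cosθ/√(L²−r²sin²θ) = -20.432 rad/s.
V_P = V_A + ω_rod × AP, with AP = 0.0494 m along the rod.
Components: V_Px = −rω sinθ − a·ω_rod·sinφ = -5.8728 m/s;  V_Py = rω cosθ + a·ω_rod·cosφ = +0.2906 m/s.
|V_P| = √(V_Px² + V_Py²) = 5.88 m/s.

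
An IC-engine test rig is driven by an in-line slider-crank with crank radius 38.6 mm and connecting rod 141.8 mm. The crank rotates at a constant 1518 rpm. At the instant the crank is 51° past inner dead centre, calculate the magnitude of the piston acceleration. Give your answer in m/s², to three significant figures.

562

ω = 2π·1518/60 = 159 rad/s
x(θ) = r cosθ + √(L² − r² sin²θ); with ω constant, a = ω²·d²x/dθ².
d²x/dθ² = −r cosθ − r²(cos2θ)/√u − r⁴ sin²2θ/(4u^{3/2}),  u = L² − r² sin²θ = 0.0192074 m².
Substituting r = 0.0386 m, L = 0.1418 m, θ = 51°: d²x/dθ² = -0.022256 m.
a = ω²·d²x/dθ² = (159)²·(-0.022256) = -562.4 m/s²;  |a| = 562.4 m/s².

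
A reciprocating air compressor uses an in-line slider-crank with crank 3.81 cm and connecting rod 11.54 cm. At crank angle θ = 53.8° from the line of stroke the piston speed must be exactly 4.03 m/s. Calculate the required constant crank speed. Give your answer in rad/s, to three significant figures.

For an in-line slider-crank, |v_piston| = rω|sinθ|·[1 + r cosθ/√(L² − r² sin²θ)].
With r = 0.0381 m, L = 0.1154 m, θ = 53.8°: the bracketed kinematic factor |dx/dθ| = 0.036965 m.
ω = v/|dx/dθ| = 4.03/0.036965 = 109.02 rad/s.

109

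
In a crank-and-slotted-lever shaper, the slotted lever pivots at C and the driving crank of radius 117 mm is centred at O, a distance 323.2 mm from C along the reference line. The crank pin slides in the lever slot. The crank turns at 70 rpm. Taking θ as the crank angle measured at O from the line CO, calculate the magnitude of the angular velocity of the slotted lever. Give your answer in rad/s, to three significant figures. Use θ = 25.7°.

1.88

ω = 7.33 rad/s (from 70 rpm).
Crank pin A relative to C: A = (d + r cosθ, r sinθ); lever angle φ = atan2(r sinθ, d + r cosθ).
Differentiating tanφ: φ̇ = rω(d cosθ + r)/(d² + r² + 2dr cosθ).
d² + r² + 2dr cosθ = |CA|² = 0.186295 m²;  d cosθ + r = +0.40823 m.
|ω_lever| = |0.117·7.33·+0.40823| / 0.186295 = 1.8794 rad/s.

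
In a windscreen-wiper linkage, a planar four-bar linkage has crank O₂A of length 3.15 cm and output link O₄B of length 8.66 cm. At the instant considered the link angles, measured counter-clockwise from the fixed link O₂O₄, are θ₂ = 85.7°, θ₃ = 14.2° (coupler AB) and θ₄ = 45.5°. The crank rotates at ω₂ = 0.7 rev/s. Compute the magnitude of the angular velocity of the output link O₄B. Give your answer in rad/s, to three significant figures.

ω₂ = 4.398 rad/s (from 0.7 rev/s).
Differentiating the loop-closure r₂e^{iθ₂}+r₃e^{iθ₃}=r₁+r₄e^{iθ₄} gives r₂ω₂e^{iθ₂}+r₃ω₃e^{iθ₃}=r₄ω₄e^{iθ₄}.
Eliminating the other unknown: ω₄ = r₂ω₂ sin(θ₂−θ₃) / [r₄ sin(θ₄−θ₃)].
Numerator sine = +0.94832; denominator sine = +0.51952.
Result = 0.0315·4.398·(+0.94832) / (0.0866·(+0.51952)) = +2.9203 rad/s; magnitude 2.9203 rad/s.

2.92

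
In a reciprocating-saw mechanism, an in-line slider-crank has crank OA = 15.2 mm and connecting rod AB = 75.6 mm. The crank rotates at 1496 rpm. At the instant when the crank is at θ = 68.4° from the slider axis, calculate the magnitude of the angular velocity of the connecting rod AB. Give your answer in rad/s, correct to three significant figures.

11.8

ω = 156.7 rad/s (converted from 1496 rpm).
The rod makes angle φ with the slider axis where L sinφ = r sinθ; differentiating, L cosφ·φ̇ = r ω cosθ.
L cosφ = √(L² − r² sin²θ) = 0.074267 m.
|ω_rod| = r ω |cosθ| / √(L² − r² sin²θ) = 0.0152·156.7·0.36812/0.074267 = 11.803 rad/s.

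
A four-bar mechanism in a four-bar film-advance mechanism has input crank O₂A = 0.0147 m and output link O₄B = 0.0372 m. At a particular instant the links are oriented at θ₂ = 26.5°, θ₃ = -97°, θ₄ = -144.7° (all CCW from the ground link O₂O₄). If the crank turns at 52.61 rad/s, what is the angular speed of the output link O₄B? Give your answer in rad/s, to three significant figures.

23.4

ω₂ = 52.61 rad/s
Differentiating the loop-closure r₂e^{iθ₂}+r₃e^{iθ₃}=r₁+r₄e^{iθ₄} gives r₂ω₂e^{iθ₂}+r₃ω₃e^{iθ₃}=r₄ω₄e^{iθ₄}.
Eliminating the other unknown: ω₄ = r₂ω₂ sin(θ₂−θ₃) / [r₄ sin(θ₄−θ₃)].
Numerator sine = +0.83389; denominator sine = -0.73963.
Result = 0.0147·52.61·(+0.83389) / (0.0372·(-0.73963)) = -23.439 rad/s; magnitude 23.439 rad/s.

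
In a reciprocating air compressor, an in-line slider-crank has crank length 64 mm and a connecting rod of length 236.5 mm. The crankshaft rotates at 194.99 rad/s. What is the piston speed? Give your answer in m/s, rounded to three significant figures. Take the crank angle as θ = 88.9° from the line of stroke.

ω = 195 rad/s
For an in-line slider-crank, x = r cosθ + √(L² − r² sin²θ), so v = −rω sinθ·[1 + r cosθ/√(L² − r² sin²θ)].
With r = 0.064 m, L = 0.2365 m, θ = 88.9°: √(L² − r² sin²θ) = 0.22768 m.
v = −0.064·195·0.99982·[1 + 0.064·0.01920/0.22768] = -12.544 m/s.
|v| = 12.544 m/s.

12.5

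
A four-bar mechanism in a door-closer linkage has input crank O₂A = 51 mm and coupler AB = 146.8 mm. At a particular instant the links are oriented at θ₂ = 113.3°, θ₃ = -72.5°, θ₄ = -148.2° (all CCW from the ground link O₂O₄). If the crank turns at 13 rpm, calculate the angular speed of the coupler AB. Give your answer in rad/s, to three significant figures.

ω₂ = 1.361 rad/s (from 13 rpm).
Differentiating the loop-closure r₂e^{iθ₂}+r₃e^{iθ₃}=r₁+r₄e^{iθ₄} gives r₂ω₂e^{iθ₂}+r₃ω₃e^{iθ₃}=r₄ω₄e^{iθ₄}.
Eliminating the other unknown: ω₃ = r₂ω₂ sin(θ₄−θ₂) / [r₃ sin(θ₃−θ₄)].
Numerator sine = +0.98902; denominator sine = +0.96902.
Result = 0.051·1.361·(+0.98902) / (0.1468·(+0.96902)) = +0.48271 rad/s; magnitude 0.48271 rad/s.

0.483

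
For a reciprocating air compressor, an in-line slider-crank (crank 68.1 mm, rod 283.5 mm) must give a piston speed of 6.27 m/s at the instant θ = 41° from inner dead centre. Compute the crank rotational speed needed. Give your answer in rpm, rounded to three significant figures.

For an in-line slider-crank, |v_piston| = rω|sinθ|·[1 + r cosθ/√(L² − r² sin²θ)].
With r = 0.0681 m, L = 0.2835 m, θ = 41°: the bracketed kinematic factor |dx/dθ| = 0.05288 m.
ω = v/|dx/dθ| = 6.27/0.05288 = 118.57 rad/s.
N = 60ω/(2π) = 1132.3 rpm.

1130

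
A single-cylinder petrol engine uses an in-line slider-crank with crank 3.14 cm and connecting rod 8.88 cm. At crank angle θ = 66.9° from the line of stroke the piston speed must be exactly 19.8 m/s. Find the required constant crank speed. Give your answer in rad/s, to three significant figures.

598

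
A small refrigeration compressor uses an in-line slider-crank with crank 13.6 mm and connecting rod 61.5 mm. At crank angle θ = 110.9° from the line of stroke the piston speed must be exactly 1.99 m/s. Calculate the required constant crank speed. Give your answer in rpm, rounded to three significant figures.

1630

For an in-line slider-crank, |v_piston| = rω|sinθ|·[1 + r cosθ/√(L² − r² sin²θ)].
With r = 0.0136 m, L = 0.0615 m, θ = 110.9°: the bracketed kinematic factor |dx/dθ| = 0.011681 m.
ω = v/|dx/dθ| = 1.99/0.011681 = 170.37 rad/s.
N = 60ω/(2π) = 1626.9 rpm.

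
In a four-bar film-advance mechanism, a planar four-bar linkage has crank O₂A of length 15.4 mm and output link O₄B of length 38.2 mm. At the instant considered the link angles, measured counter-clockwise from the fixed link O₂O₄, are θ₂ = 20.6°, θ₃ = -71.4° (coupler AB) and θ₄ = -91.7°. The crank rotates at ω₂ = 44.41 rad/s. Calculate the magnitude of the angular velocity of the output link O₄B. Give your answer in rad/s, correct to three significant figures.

ω₂ = 44.41 rad/s
Differentiating the loop-closure r₂e^{iθ₂}+r₃e^{iθ₃}=r₁+r₄e^{iθ₄} gives r₂ω₂e^{iθ₂}+r₃ω₃e^{iθ₃}=r₄ω₄e^{iθ₄}.
Eliminating the other unknown: ω₄ = r₂ω₂ sin(θ₂−θ₃) / [r₄ sin(θ₄−θ₃)].
Numerator sine = +0.99939; denominator sine = -0.34694.
Result = 0.0154·44.41·(+0.99939) / (0.0382·(-0.34694)) = -51.573 rad/s; magnitude 51.573 rad/s.

51.6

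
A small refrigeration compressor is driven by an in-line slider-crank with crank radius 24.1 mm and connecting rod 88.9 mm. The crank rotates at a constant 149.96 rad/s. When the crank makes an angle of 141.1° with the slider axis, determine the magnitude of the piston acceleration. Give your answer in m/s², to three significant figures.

ω = 150 rad/s
x(θ) = r cosθ + √(L² − r² sin²θ); with ω constant, a = ω²·d²x/dθ².
d²x/dθ² = −r cosθ − r²(cos2θ)/√u − r⁴ sin²2θ/(4u^{3/2}),  u = L² − r² sin²θ = 0.00767417 m².
Substituting r = 0.0241 m, L = 0.0889 m, θ = 141.1°: d²x/dθ² = +0.017235 m.
a = ω²·d²x/dθ² = (150)²·(+0.017235) = +387.57 m/s²;  |a| = 387.57 m/s².

388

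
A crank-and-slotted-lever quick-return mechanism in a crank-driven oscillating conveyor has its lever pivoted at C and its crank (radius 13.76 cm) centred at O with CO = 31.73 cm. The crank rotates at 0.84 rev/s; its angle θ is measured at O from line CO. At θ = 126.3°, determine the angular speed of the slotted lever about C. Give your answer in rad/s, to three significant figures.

ω = 5.278 rad/s (from 0.84 rev/s).
Crank pin A relative to C: A = (d + r cosθ, r sinθ); lever angle φ = atan2(r sinθ, d + r cosθ).
Differentiating tanφ: φ̇ = rω(d cosθ + r)/(d² + r² + 2dr cosθ).
d² + r² + 2dr cosθ = |CA|² = 0.0679179 m²;  d cosθ + r = -0.050246 m.
|ω_lever| = |0.1376·5.278·-0.050246| / 0.0679179 = 0.53727 rad/s.

0.537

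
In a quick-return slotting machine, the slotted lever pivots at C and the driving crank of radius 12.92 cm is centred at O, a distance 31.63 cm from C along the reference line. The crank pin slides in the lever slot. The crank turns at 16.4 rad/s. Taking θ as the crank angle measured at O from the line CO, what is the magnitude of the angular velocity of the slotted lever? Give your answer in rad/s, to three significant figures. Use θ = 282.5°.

3.12

ω = 16.4 rad/s
Crank pin A relative to C: A = (d + r cosθ, r sinθ); lever angle φ = atan2(r sinθ, d + r cosθ).
Differentiating tanφ: φ̇ = rω(d cosθ + r)/(d² + r² + 2dr cosθ).
d² + r² + 2dr cosθ = |CA|² = 0.134428 m²;  d cosθ + r = +0.19766 m.
|ω_lever| = |0.1292·16.4·+0.19766| / 0.134428 = 3.1155 rad/s.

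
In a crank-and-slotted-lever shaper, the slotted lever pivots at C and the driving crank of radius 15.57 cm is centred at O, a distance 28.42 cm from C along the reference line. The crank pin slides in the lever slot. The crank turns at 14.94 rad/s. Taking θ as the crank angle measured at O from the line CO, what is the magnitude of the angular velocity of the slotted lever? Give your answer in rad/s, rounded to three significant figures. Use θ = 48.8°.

ω = 14.94 rad/s
Crank pin A relative to C: A = (d + r cosθ, r sinθ); lever angle φ = atan2(r sinθ, d + r cosθ).
Differentiating tanφ: φ̇ = rω(d cosθ + r)/(d² + r² + 2dr cosθ).
d² + r² + 2dr cosθ = |CA|² = 0.163306 m²;  d cosθ + r = +0.3429 m.
|ω_lever| = |0.1557·14.94·+0.3429| / 0.163306 = 4.8843 rad/s.

4.88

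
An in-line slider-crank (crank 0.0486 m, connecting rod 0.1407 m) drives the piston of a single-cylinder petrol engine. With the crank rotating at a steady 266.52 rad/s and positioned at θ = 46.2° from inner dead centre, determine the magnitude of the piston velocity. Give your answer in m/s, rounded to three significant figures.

ω = 266.5 rad/s
For an in-line slider-crank, x = r cosθ + √(L² − r² sin²θ), so v = −rω sinθ·[1 + r cosθ/√(L² − r² sin²θ)].
With r = 0.0486 m, L = 0.1407 m, θ = 46.2°: √(L² − r² sin²θ) = 0.13626 m.
v = −0.0486·266.5·0.72176·[1 + 0.0486·0.69214/0.13626] = -11.657 m/s.
|v| = 11.657 m/s.

11.7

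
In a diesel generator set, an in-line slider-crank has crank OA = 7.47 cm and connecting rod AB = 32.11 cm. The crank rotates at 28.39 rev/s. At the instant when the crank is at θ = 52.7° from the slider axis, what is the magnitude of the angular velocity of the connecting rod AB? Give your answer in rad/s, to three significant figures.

ω = 178.4 rad/s (converted from 28.39 rev/s).
The rod makes angle φ with the slider axis where L sinφ = r sinθ; differentiating, L cosφ·φ̇ = r ω cosθ.
L cosφ = √(L² − r² sin²θ) = 0.31555 m.
|ω_rod| = r ω |cosθ| / √(L² − r² sin²θ) = 0.0747·178.4·0.60599/0.31555 = 25.589 rad/s.

25.6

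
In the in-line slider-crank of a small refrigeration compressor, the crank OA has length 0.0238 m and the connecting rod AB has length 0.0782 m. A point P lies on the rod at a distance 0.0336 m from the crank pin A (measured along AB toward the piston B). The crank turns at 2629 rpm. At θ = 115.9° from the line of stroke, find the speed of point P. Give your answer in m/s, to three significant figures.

ω = 275.3 rad/s.  Crank-pin speed |V_A| = rω = 6.5523 m/s, perpendicular to OA.
Rod angle: sinφ = −(r/L) sinθ ⇒ φ = -15.889°; ω_rod = −rω cosθ/√(L²−r²sin²θ) = +38.053 rad/s.
V_P = V_A + ω_rod × AP, with AP = 0.0336 m along the rod.
Components: V_Px = −rω sinθ − a·ω_rod·sinφ = -5.5442 m/s;  V_Py = rω cosθ + a·ω_rod·cosφ = -1.6323 m/s.
|V_P| = √(V_Px² + V_Py²) = 5.7795 m/s.

5.78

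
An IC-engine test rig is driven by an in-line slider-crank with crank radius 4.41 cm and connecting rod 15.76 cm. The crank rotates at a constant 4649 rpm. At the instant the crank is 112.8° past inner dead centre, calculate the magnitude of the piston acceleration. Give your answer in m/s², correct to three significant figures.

6140

ω = 2π·4649/60 = 486.8 rad/s
x(θ) = r cosθ + √(L² − r² sin²θ); with ω constant, a = ω²·d²x/dθ².
d²x/dθ² = −r cosθ − r²(cos2θ)/√u − r⁴ sin²2θ/(4u^{3/2}),  u = L² − r² sin²θ = 0.023185 m².
Substituting r = 0.0441 m, L = 0.1576 m, θ = 112.8°: d²x/dθ² = +0.025889 m.
a = ω²·d²x/dθ² = (486.8)²·(+0.025889) = +6136.1 m/s²;  |a| = 6136.1 m/s².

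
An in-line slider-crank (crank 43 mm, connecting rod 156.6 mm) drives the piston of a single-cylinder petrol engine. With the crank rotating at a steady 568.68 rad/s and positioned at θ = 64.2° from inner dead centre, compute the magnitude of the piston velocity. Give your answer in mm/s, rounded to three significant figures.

24700

ω = 568.7 rad/s
For an in-line slider-crank, x = r cosθ + √(L² − r² sin²θ), so v = −rω sinθ·[1 + r cosθ/√(L² − r² sin²θ)].
With r = 0.043 m, L = 0.1566 m, θ = 64.2°: √(L² − r² sin²θ) = 0.15174 m.
v = −0.043·568.7·0.90032·[1 + 0.043·0.43523/0.15174] = -24.731 m/s.
|v| = 24.731 m/s = 24731 mm/s.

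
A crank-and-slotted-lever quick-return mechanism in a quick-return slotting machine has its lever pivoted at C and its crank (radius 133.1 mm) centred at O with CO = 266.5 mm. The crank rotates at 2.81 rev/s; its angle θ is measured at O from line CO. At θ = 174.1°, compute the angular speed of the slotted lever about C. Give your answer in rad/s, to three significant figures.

ω = 17.66 rad/s (from 2.81 rev/s).
Crank pin A relative to C: A = (d + r cosθ, r sinθ); lever angle φ = atan2(r sinθ, d + r cosθ).
Differentiating tanφ: φ̇ = rω(d cosθ + r)/(d² + r² + 2dr cosθ).
d² + r² + 2dr cosθ = |CA|² = 0.0181714 m²;  d cosθ + r = -0.13199 m.
|ω_lever| = |0.1331·17.66·-0.13199| / 0.0181714 = 17.069 rad/s.

17.1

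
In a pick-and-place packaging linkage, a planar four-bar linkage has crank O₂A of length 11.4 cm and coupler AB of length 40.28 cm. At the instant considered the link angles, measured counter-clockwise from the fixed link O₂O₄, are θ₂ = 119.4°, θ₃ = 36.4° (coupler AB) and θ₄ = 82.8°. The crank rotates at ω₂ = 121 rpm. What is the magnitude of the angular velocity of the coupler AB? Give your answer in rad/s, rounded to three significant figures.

ω₂ = 12.67 rad/s (from 121 rpm).
Differentiating the loop-closure r₂e^{iθ₂}+r₃e^{iθ₃}=r₁+r₄e^{iθ₄} gives r₂ω₂e^{iθ₂}+r₃ω₃e^{iθ₃}=r₄ω₄e^{iθ₄}.
Eliminating the other unknown: ω₃ = r₂ω₂ sin(θ₄−θ₂) / [r₃ sin(θ₃−θ₄)].
Numerator sine = -0.59622; denominator sine = -0.72417.
Result = 0.114·12.67·(-0.59622) / (0.4028·(-0.72417)) = +2.9526 rad/s; magnitude 2.9526 rad/s.

2.95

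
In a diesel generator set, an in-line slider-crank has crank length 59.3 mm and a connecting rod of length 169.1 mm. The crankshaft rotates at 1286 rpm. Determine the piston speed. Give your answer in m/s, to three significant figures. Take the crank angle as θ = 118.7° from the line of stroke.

ω = 2π·1286/60 = 134.7 rad/s
For an in-line slider-crank, x = r cosθ + √(L² − r² sin²θ), so v = −rω sinθ·[1 + r cosθ/√(L² − r² sin²θ)].
With r = 0.0593 m, L = 0.1691 m, θ = 118.7°: √(L² − r² sin²θ) = 0.1609 m.
v = −0.0593·134.7·0.87715·[1 + 0.0593·-0.48022/0.1609] = -5.7651 m/s.
|v| = 5.7651 m/s.

5.77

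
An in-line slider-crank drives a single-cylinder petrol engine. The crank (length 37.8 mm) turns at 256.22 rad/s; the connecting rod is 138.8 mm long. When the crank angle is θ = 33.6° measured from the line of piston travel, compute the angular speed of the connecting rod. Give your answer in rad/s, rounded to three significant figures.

58.8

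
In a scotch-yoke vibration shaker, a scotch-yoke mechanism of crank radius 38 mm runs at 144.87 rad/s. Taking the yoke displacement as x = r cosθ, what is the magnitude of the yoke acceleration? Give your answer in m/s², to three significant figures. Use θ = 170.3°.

786

ω = 144.9 rad/s
x = r cosθ ⇒ ẍ = −rω² cosθ (ω constant).
|a| = rω²|cosθ| = 0.038·(144.9)²·|cos 170.3°| = 786.12 m/s².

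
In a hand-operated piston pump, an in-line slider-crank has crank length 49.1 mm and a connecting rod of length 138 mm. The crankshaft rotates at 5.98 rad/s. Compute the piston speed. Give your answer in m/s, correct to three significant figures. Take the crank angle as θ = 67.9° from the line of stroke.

0.311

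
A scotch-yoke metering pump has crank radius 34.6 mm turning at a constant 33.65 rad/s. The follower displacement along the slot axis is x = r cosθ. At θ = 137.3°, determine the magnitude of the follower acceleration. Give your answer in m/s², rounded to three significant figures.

ω = 33.65 rad/s
x = r cosθ ⇒ ẍ = −rω² cosθ (ω constant).
|a| = rω²|cosθ| = 0.0346·(33.65)²·|cos 137.3°| = 28.793 m/s².

28.8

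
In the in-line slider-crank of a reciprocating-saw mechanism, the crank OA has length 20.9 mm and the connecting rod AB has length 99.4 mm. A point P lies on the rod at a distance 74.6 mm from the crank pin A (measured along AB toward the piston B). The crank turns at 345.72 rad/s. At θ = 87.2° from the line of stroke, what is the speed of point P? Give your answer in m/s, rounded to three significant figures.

7.27

ω = 345.7 rad/s.  Crank-pin speed |V_A| = rω = 7.2255 m/s, perpendicular to OA.
Rod angle: sinφ = −(r/L) sinθ ⇒ φ = -12.123°; ω_rod = −rω cosθ/√(L²−r²sin²θ) = -3.632 rad/s.
V_P = V_A + ω_rod × AP, with AP = 0.0746 m along the rod.
Components: V_Px = −rω sinθ − a·ω_rod·sinφ = -7.2738 m/s;  V_Py = rω cosθ + a·ω_rod·cosφ = +0.088064 m/s.
|V_P| = √(V_Px² + V_Py²) = 7.2744 m/s.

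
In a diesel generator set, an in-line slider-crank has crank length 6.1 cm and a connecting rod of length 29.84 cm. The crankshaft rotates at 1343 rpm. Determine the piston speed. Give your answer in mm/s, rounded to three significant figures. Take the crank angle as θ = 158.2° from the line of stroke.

2580

ω = 2π·1343/60 = 140.6 rad/s
For an in-line slider-crank, x = r cosθ + √(L² − r² sin²θ), so v = −rω sinθ·[1 + r cosθ/√(L² − r² sin²θ)].
With r = 0.061 m, L = 0.2984 m, θ = 158.2°: √(L² − r² sin²θ) = 0.29754 m.
v = −0.061·140.6·0.37137·[1 + 0.061·-0.92849/0.29754] = -2.5795 m/s.
|v| = 2.5795 m/s = 2579.5 mm/s.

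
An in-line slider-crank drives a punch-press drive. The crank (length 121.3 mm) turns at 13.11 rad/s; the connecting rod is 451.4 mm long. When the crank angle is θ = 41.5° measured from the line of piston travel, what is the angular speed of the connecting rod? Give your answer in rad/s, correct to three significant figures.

ω = 13.11 rad/s
The rod makes angle φ with the slider axis where L sinφ = r sinθ; differentiating, L cosφ·φ̇ = r ω cosθ.
L cosφ = √(L² − r² sin²θ) = 0.44419 m.
|ω_rod| = r ω |cosθ| / √(L² − r² sin²θ) = 0.1213·13.11·0.74896/0.44419 = 2.6814 rad/s.

2.68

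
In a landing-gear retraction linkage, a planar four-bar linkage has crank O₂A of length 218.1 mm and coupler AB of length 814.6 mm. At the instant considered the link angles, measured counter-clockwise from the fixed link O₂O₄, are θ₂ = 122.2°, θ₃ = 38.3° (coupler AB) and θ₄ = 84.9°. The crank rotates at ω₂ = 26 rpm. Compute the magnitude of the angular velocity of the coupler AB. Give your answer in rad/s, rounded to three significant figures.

ω₂ = 2.723 rad/s (from 26 rpm).
Differentiating the loop-closure r₂e^{iθ₂}+r₃e^{iθ₃}=r₁+r₄e^{iθ₄} gives r₂ω₂e^{iθ₂}+r₃ω₃e^{iθ₃}=r₄ω₄e^{iθ₄}.
Eliminating the other unknown: ω₃ = r₂ω₂ sin(θ₄−θ₂) / [r₃ sin(θ₃−θ₄)].
Numerator sine = -0.60599; denominator sine = -0.72657.
Result = 0.2181·2.723·(-0.60599) / (0.8146·(-0.72657)) = +0.60799 rad/s; magnitude 0.60799 rad/s.

0.608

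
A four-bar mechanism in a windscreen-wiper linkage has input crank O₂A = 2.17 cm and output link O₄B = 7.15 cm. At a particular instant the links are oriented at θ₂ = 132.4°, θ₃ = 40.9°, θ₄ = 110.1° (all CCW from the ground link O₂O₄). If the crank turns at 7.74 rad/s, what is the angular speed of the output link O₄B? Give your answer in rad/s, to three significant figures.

2.51

ω₂ = 7.74 rad/s
Differentiating the loop-closure r₂e^{iθ₂}+r₃e^{iθ₃}=r₁+r₄e^{iθ₄} gives r₂ω₂e^{iθ₂}+r₃ω₃e^{iθ₃}=r₄ω₄e^{iθ₄}.
Eliminating the other unknown: ω₄ = r₂ω₂ sin(θ₂−θ₃) / [r₄ sin(θ₄−θ₃)].
Numerator sine = +0.99966; denominator sine = +0.93483.
Result = 0.0217·7.74·(+0.99966) / (0.0715·(+0.93483)) = +2.512 rad/s; magnitude 2.512 rad/s.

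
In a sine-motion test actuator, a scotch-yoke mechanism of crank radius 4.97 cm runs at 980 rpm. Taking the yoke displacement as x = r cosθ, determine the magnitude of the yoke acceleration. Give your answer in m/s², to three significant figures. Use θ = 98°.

72.8

ω = 102.6 rad/s (from 980 rpm).
x = r cosθ ⇒ ẍ = −rω² cosθ (ω constant).
|a| = rω²|cosθ| = 0.0497·(102.6)²·|cos 98°| = 72.849 m/s².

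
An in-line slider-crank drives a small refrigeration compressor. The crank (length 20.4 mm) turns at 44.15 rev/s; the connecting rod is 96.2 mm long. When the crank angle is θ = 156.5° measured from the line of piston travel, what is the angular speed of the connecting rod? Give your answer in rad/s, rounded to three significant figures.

54.1

ω = 277.4 rad/s (converted from 44.15 rev/s).
The rod makes angle φ with the slider axis where L sinφ = r sinθ; differentiating, L cosφ·φ̇ = r ω cosθ.
L cosφ = √(L² − r² sin²θ) = 0.095855 m.
|ω_rod| = r ω |cosθ| / √(L² − r² sin²θ) = 0.0204·277.4·0.91706/0.095855 = 54.14 rad/s.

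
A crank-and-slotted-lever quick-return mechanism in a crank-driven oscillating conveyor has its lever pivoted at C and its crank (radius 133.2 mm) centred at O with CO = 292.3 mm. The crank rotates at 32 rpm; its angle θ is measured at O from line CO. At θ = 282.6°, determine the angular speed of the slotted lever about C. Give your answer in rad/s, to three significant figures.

ω = 3.351 rad/s (from 32 rpm).
Crank pin A relative to C: A = (d + r cosθ, r sinθ); lever angle φ = atan2(r sinθ, d + r cosθ).
Differentiating tanφ: φ̇ = rω(d cosθ + r)/(d² + r² + 2dr cosθ).
d² + r² + 2dr cosθ = |CA|² = 0.120168 m²;  d cosθ + r = +0.19696 m.
|ω_lever| = |0.1332·3.351·+0.19696| / 0.120168 = 0.73161 rad/s.

0.732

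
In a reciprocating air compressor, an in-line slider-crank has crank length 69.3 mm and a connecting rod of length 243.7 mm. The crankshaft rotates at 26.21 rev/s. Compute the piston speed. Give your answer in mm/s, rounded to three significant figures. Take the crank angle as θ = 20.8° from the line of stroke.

5140

ω = 2π·26.2 = 164.7 rad/s
For an in-line slider-crank, x = r cosθ + √(L² − r² sin²θ), so v = −rω sinθ·[1 + r cosθ/√(L² − r² sin²θ)].
With r = 0.0693 m, L = 0.2437 m, θ = 20.8°: √(L² − r² sin²θ) = 0.24245 m.
v = −0.0693·164.7·0.35511·[1 + 0.0693·0.93483/0.24245] = -5.1355 m/s.
|v| = 5.1355 m/s = 5135.5 mm/s.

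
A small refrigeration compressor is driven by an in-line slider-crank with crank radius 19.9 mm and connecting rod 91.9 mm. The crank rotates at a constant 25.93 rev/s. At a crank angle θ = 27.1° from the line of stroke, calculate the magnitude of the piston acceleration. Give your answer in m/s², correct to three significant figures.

ω = 2π·25.9 = 162.9 rad/s
x(θ) = r cosθ + √(L² − r² sin²θ); with ω constant, a = ω²·d²x/dθ².
d²x/dθ² = −r cosθ − r²(cos2θ)/√u − r⁴ sin²2θ/(4u^{3/2}),  u = L² − r² sin²θ = 0.00836343 m².
Substituting r = 0.0199 m, L = 0.0919 m, θ = 27.1°: d²x/dθ² = -0.020282 m.
a = ω²·d²x/dθ² = (162.9)²·(-0.020282) = -538.36 m/s²;  |a| = 538.36 m/s².

538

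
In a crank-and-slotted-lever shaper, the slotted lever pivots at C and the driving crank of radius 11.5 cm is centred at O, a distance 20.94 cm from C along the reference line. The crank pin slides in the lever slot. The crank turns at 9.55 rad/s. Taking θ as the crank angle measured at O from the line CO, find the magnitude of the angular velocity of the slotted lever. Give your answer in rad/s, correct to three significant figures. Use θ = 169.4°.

10.2

ω = 9.55 rad/s
Crank pin A relative to C: A = (d + r cosθ, r sinθ); lever angle φ = atan2(r sinθ, d + r cosθ).
Differentiating tanφ: φ̇ = rω(d cosθ + r)/(d² + r² + 2dr cosθ).
d² + r² + 2dr cosθ = |CA|² = 0.00973323 m²;  d cosθ + r = -0.090827 m.
|ω_lever| = |0.115·9.55·-0.090827| / 0.00973323 = 10.248 rad/s.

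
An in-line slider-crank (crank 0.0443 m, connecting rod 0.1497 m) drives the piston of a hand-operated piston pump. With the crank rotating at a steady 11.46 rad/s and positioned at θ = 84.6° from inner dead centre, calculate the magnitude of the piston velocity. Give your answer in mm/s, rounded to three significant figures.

ω = 11.46 rad/s
For an in-line slider-crank, x = r cosθ + √(L² − r² sin²θ), so v = −rω sinθ·[1 + r cosθ/√(L² − r² sin²θ)].
With r = 0.0443 m, L = 0.1497 m, θ = 84.6°: √(L² − r² sin²θ) = 0.14306 m.
v = −0.0443·11.46·0.99556·[1 + 0.0443·0.09411/0.14306] = -0.52015 m/s.
|v| = 0.52015 m/s = 520.15 mm/s.

520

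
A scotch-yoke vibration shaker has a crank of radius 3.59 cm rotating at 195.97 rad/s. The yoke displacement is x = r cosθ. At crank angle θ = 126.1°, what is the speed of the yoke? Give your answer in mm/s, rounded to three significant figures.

ω = 196 rad/s
x = r cosθ ⇒ ẋ = −rω sinθ.
|v| = rω|sinθ| = 0.0359·196·|sin 126.1°| = 5.6845 m/s = 5684.5 mm/s.

5680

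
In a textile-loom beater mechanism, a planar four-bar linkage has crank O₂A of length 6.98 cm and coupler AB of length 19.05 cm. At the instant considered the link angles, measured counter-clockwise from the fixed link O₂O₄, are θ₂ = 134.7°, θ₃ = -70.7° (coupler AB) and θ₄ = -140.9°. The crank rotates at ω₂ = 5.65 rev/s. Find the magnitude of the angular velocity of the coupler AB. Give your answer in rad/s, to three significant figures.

ω₂ = 35.5 rad/s (from 5.65 rev/s).
Differentiating the loop-closure r₂e^{iθ₂}+r₃e^{iθ₃}=r₁+r₄e^{iθ₄} gives r₂ω₂e^{iθ₂}+r₃ω₃e^{iθ₃}=r₄ω₄e^{iθ₄}.
Eliminating the other unknown: ω₃ = r₂ω₂ sin(θ₄−θ₂) / [r₃ sin(θ₃−θ₄)].
Numerator sine = +0.99523; denominator sine = +0.94088.
Result = 0.0698·35.5·(+0.99523) / (0.1905·(+0.94088)) = +13.759 rad/s; magnitude 13.759 rad/s.

13.8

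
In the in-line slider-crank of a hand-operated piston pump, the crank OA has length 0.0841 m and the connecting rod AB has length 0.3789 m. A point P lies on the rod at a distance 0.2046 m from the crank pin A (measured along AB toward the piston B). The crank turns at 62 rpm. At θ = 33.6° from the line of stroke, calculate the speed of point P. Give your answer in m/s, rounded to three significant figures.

0.393

ω = 6.493 rad/s.  Crank-pin speed |V_A| = rω = 0.54603 m/s, perpendicular to OA.
Rod angle: sinφ = −(r/L) sinθ ⇒ φ = -7.055°; ω_rod = −rω cosθ/√(L²−r²sin²θ) = -1.2095 rad/s.
V_P = V_A + ω_rod × AP, with AP = 0.2046 m along the rod.
Components: V_Px = −rω sinθ − a·ω_rod·sinφ = -0.33256 m/s;  V_Py = rω cosθ + a·ω_rod·cosφ = +0.20922 m/s.
|V_P| = √(V_Px² + V_Py²) = 0.3929 m/s.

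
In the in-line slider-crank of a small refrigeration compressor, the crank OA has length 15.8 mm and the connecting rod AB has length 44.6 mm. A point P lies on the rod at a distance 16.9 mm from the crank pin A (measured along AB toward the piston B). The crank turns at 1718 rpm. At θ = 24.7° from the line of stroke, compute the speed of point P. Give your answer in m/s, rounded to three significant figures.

2.09

ω = 179.9 rad/s.  Crank-pin speed |V_A| = rω = 2.8426 m/s, perpendicular to OA.
Rod angle: sinφ = −(r/L) sinθ ⇒ φ = -8.513°; ω_rod = −rω cosθ/√(L²−r²sin²θ) = -58.548 rad/s.
V_P = V_A + ω_rod × AP, with AP = 0.0169 m along the rod.
Components: V_Px = −rω sinθ − a·ω_rod·sinφ = -1.3343 m/s;  V_Py = rω cosθ + a·ω_rod·cosφ = +1.6039 m/s.
|V_P| = √(V_Px² + V_Py²) = 2.0864 m/s.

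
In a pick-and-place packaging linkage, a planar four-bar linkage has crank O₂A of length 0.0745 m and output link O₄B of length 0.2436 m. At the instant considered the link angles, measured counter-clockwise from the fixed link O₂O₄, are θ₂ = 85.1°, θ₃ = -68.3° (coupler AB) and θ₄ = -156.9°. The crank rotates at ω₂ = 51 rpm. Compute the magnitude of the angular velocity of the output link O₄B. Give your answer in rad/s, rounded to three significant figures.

0.732

ω₂ = 5.341 rad/s (from 51 rpm).
Differentiating the loop-closure r₂e^{iθ₂}+r₃e^{iθ₃}=r₁+r₄e^{iθ₄} gives r₂ω₂e^{iθ₂}+r₃ω₃e^{iθ₃}=r₄ω₄e^{iθ₄}.
Eliminating the other unknown: ω₄ = r₂ω₂ sin(θ₂−θ₃) / [r₄ sin(θ₄−θ₃)].
Numerator sine = +0.44776; denominator sine = -0.99970.
Result = 0.0745·5.341·(+0.44776) / (0.2436·(-0.99970)) = -0.73156 rad/s; magnitude 0.73156 rad/s.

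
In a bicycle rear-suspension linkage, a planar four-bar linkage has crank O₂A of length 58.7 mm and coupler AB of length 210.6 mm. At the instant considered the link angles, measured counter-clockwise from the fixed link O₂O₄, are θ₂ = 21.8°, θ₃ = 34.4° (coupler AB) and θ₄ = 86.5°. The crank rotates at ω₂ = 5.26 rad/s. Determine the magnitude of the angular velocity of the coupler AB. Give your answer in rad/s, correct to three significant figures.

1.68

ω₂ = 5.26 rad/s
Differentiating the loop-closure r₂e^{iθ₂}+r₃e^{iθ₃}=r₁+r₄e^{iθ₄} gives r₂ω₂e^{iθ₂}+r₃ω₃e^{iθ₃}=r₄ω₄e^{iθ₄}.
Eliminating the other unknown: ω₃ = r₂ω₂ sin(θ₄−θ₂) / [r₃ sin(θ₃−θ₄)].
Numerator sine = +0.90408; denominator sine = -0.78908.
Result = 0.0587·5.26·(+0.90408) / (0.2106·(-0.78908)) = -1.6798 rad/s; magnitude 1.6798 rad/s.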